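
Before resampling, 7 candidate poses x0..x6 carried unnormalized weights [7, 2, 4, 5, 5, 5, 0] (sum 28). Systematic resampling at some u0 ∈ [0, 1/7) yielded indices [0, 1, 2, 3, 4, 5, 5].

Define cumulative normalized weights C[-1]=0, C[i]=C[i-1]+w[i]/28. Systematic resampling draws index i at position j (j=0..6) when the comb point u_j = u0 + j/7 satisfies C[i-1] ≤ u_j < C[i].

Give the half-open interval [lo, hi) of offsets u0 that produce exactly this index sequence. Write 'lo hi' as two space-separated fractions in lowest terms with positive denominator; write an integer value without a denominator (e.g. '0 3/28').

C = [1/4, 9/28, 13/28, 9/14, 23/28, 1, 1]
j=0 picked index 0: u0 ∈ [0, 1/4)
j=1 picked index 1: u0 ∈ [3/28, 5/28)
j=2 picked index 2: u0 ∈ [1/28, 5/28)
j=3 picked index 3: u0 ∈ [1/28, 3/14)
j=4 picked index 4: u0 ∈ [1/14, 1/4)
j=5 picked index 5: u0 ∈ [3/28, 2/7)
j=6 picked index 5: u0 ∈ [-1/28, 1/7)
intersection: [3/28, 1/7)

3/28 1/7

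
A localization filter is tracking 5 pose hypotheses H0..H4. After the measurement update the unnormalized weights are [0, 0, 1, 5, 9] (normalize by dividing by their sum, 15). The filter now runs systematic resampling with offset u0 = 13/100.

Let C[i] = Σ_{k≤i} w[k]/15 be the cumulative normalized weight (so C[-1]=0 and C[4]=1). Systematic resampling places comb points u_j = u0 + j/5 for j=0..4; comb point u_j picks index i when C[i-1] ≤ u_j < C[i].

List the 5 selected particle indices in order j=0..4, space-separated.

3 3 4 4 4

C = [0, 0, 1/15, 2/5, 1]
j=0: u_0=13/100 ∈ [1/15, 2/5) → index 3
j=1: u_1=33/100 ∈ [1/15, 2/5) → index 3
j=2: u_2=53/100 ∈ [2/5, 1) → index 4
j=3: u_3=73/100 ∈ [2/5, 1) → index 4
j=4: u_4=93/100 ∈ [2/5, 1) → index 4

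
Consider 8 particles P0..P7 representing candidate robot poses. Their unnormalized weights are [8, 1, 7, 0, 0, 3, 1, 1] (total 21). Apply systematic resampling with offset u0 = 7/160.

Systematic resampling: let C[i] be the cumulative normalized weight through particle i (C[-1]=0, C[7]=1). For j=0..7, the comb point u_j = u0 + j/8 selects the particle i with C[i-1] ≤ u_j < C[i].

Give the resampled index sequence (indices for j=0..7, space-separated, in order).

C = [8/21, 3/7, 16/21, 16/21, 16/21, 19/21, 20/21, 1]
j=0: u_0=7/160 ∈ [0, 8/21) → index 0
j=1: u_1=27/160 ∈ [0, 8/21) → index 0
j=2: u_2=47/160 ∈ [0, 8/21) → index 0
j=3: u_3=67/160 ∈ [8/21, 3/7) → index 1
j=4: u_4=87/160 ∈ [3/7, 16/21) → index 2
j=5: u_5=107/160 ∈ [3/7, 16/21) → index 2
j=6: u_6=127/160 ∈ [16/21, 19/21) → index 5
j=7: u_7=147/160 ∈ [19/21, 20/21) → index 6

0 0 0 1 2 2 5 6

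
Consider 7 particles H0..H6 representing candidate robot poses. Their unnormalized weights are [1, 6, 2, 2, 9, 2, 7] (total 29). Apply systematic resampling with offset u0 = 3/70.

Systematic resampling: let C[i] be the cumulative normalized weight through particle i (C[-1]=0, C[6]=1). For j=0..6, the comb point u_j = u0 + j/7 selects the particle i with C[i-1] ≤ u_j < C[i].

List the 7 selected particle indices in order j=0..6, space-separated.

C = [1/29, 7/29, 9/29, 11/29, 20/29, 22/29, 1]
j=0: u_0=3/70 ∈ [1/29, 7/29) → index 1
j=1: u_1=13/70 ∈ [1/29, 7/29) → index 1
j=2: u_2=23/70 ∈ [9/29, 11/29) → index 3
j=3: u_3=33/70 ∈ [11/29, 20/29) → index 4
j=4: u_4=43/70 ∈ [11/29, 20/29) → index 4
j=5: u_5=53/70 ∈ [20/29, 22/29) → index 5
j=6: u_6=9/10 ∈ [22/29, 1) → index 6

1 1 3 4 4 5 6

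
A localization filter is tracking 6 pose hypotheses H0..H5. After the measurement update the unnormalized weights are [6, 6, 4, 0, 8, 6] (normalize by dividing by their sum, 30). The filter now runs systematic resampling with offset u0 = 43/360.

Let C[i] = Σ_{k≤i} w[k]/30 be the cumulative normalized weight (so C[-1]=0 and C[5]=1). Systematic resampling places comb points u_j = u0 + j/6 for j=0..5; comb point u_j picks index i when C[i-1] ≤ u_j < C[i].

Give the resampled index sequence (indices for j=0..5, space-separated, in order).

C = [1/5, 2/5, 8/15, 8/15, 4/5, 1]
j=0: u_0=43/360 ∈ [0, 1/5) → index 0
j=1: u_1=103/360 ∈ [1/5, 2/5) → index 1
j=2: u_2=163/360 ∈ [2/5, 8/15) → index 2
j=3: u_3=223/360 ∈ [8/15, 4/5) → index 4
j=4: u_4=283/360 ∈ [8/15, 4/5) → index 4
j=5: u_5=343/360 ∈ [4/5, 1) → index 5

0 1 2 4 4 5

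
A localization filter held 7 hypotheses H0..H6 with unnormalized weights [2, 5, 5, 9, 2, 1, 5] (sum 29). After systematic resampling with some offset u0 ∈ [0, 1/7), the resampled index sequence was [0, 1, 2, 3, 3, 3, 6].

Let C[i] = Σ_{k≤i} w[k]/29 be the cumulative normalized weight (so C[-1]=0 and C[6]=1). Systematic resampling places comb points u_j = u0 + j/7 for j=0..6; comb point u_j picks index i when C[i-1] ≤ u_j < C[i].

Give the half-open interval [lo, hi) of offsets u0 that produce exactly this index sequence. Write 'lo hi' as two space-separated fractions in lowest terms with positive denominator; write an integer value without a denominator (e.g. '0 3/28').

C = [2/29, 7/29, 12/29, 21/29, 23/29, 24/29, 1]
j=0 picked index 0: u0 ∈ [0, 2/29)
j=1 picked index 1: u0 ∈ [-15/203, 20/203)
j=2 picked index 2: u0 ∈ [-9/203, 26/203)
j=3 picked index 3: u0 ∈ [-3/203, 60/203)
j=4 picked index 3: u0 ∈ [-32/203, 31/203)
j=5 picked index 3: u0 ∈ [-61/203, 2/203)
j=6 picked index 6: u0 ∈ [-6/203, 1/7)
intersection: [0, 2/203)

0 2/203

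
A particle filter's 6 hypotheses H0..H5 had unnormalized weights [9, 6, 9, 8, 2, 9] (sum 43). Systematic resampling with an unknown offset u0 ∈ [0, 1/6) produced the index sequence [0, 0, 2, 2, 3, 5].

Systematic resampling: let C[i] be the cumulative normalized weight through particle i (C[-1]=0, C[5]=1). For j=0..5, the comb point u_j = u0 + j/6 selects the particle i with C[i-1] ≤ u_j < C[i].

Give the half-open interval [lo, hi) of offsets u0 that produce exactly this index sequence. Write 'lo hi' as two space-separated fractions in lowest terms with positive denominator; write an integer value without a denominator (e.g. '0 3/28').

2/129 11/258

C = [9/43, 15/43, 24/43, 32/43, 34/43, 1]
j=0 picked index 0: u0 ∈ [0, 9/43)
j=1 picked index 0: u0 ∈ [-1/6, 11/258)
j=2 picked index 2: u0 ∈ [2/129, 29/129)
j=3 picked index 2: u0 ∈ [-13/86, 5/86)
j=4 picked index 3: u0 ∈ [-14/129, 10/129)
j=5 picked index 5: u0 ∈ [-11/258, 1/6)
intersection: [2/129, 11/258)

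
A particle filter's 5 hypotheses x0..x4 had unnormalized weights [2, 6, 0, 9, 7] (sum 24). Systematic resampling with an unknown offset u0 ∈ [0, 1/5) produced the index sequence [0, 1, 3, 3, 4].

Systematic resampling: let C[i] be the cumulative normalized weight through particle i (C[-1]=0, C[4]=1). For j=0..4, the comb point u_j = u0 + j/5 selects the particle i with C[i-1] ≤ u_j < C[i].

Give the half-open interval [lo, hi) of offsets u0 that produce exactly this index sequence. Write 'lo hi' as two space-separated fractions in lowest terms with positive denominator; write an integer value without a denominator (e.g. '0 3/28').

0 1/12

C = [1/12, 1/3, 1/3, 17/24, 1]
j=0 picked index 0: u0 ∈ [0, 1/12)
j=1 picked index 1: u0 ∈ [-7/60, 2/15)
j=2 picked index 3: u0 ∈ [-1/15, 37/120)
j=3 picked index 3: u0 ∈ [-4/15, 13/120)
j=4 picked index 4: u0 ∈ [-11/120, 1/5)
intersection: [0, 1/12)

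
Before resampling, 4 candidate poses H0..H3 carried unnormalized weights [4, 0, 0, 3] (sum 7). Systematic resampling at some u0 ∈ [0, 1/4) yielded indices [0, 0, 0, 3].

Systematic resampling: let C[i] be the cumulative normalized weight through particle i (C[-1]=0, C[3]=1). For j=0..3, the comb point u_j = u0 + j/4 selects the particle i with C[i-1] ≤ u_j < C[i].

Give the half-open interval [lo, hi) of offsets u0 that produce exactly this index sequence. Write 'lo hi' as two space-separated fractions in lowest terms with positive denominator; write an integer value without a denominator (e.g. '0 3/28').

C = [4/7, 4/7, 4/7, 1]
j=0 picked index 0: u0 ∈ [0, 4/7)
j=1 picked index 0: u0 ∈ [-1/4, 9/28)
j=2 picked index 0: u0 ∈ [-1/2, 1/14)
j=3 picked index 3: u0 ∈ [-5/28, 1/4)
intersection: [0, 1/14)

0 1/14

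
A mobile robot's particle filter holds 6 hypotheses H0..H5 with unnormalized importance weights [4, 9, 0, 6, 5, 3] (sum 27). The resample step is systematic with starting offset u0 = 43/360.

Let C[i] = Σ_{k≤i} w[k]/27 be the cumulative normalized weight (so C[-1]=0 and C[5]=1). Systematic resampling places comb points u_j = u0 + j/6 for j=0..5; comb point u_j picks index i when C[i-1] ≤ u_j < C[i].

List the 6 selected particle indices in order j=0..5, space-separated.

0 1 1 3 4 5

C = [4/27, 13/27, 13/27, 19/27, 8/9, 1]
j=0: u_0=43/360 ∈ [0, 4/27) → index 0
j=1: u_1=103/360 ∈ [4/27, 13/27) → index 1
j=2: u_2=163/360 ∈ [4/27, 13/27) → index 1
j=3: u_3=223/360 ∈ [13/27, 19/27) → index 3
j=4: u_4=283/360 ∈ [19/27, 8/9) → index 4
j=5: u_5=343/360 ∈ [8/9, 1) → index 5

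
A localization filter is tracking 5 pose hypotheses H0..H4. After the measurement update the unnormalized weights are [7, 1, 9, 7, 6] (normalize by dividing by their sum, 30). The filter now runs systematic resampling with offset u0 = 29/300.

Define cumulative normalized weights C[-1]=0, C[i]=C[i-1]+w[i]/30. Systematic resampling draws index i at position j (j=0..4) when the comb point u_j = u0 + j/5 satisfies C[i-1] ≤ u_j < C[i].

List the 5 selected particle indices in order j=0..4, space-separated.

C = [7/30, 4/15, 17/30, 4/5, 1]
j=0: u_0=29/300 ∈ [0, 7/30) → index 0
j=1: u_1=89/300 ∈ [4/15, 17/30) → index 2
j=2: u_2=149/300 ∈ [4/15, 17/30) → index 2
j=3: u_3=209/300 ∈ [17/30, 4/5) → index 3
j=4: u_4=269/300 ∈ [4/5, 1) → index 4

0 2 2 3 4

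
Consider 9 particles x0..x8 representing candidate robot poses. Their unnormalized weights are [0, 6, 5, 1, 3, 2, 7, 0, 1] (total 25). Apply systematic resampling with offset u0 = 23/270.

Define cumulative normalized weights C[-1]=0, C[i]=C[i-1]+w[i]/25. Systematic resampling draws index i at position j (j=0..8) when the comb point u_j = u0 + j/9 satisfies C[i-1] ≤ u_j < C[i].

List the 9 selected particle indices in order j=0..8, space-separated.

1 1 2 2 4 5 6 6 8

C = [0, 6/25, 11/25, 12/25, 3/5, 17/25, 24/25, 24/25, 1]
j=0: u_0=23/270 ∈ [0, 6/25) → index 1
j=1: u_1=53/270 ∈ [0, 6/25) → index 1
j=2: u_2=83/270 ∈ [6/25, 11/25) → index 2
j=3: u_3=113/270 ∈ [6/25, 11/25) → index 2
j=4: u_4=143/270 ∈ [12/25, 3/5) → index 4
j=5: u_5=173/270 ∈ [3/5, 17/25) → index 5
j=6: u_6=203/270 ∈ [17/25, 24/25) → index 6
j=7: u_7=233/270 ∈ [17/25, 24/25) → index 6
j=8: u_8=263/270 ∈ [24/25, 1) → index 8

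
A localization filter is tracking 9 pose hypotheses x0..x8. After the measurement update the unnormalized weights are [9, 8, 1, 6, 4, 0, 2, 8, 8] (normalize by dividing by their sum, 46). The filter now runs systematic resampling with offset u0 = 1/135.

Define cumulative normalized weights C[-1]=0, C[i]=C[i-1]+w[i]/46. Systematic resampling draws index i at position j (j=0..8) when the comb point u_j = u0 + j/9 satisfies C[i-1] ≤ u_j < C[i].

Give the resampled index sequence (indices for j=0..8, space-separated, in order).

0 0 1 1 3 4 7 7 8

C = [9/46, 17/46, 9/23, 12/23, 14/23, 14/23, 15/23, 19/23, 1]
j=0: u_0=1/135 ∈ [0, 9/46) → index 0
j=1: u_1=16/135 ∈ [0, 9/46) → index 0
j=2: u_2=31/135 ∈ [9/46, 17/46) → index 1
j=3: u_3=46/135 ∈ [9/46, 17/46) → index 1
j=4: u_4=61/135 ∈ [9/23, 12/23) → index 3
j=5: u_5=76/135 ∈ [12/23, 14/23) → index 4
j=6: u_6=91/135 ∈ [15/23, 19/23) → index 7
j=7: u_7=106/135 ∈ [15/23, 19/23) → index 7
j=8: u_8=121/135 ∈ [19/23, 1) → index 8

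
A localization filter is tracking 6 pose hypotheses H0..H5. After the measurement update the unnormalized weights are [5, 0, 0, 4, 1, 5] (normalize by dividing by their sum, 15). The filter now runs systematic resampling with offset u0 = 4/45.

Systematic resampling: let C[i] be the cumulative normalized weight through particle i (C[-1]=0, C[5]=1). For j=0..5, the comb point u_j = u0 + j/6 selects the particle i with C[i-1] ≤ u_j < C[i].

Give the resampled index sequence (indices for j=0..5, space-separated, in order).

0 0 3 3 5 5

C = [1/3, 1/3, 1/3, 3/5, 2/3, 1]
j=0: u_0=4/45 ∈ [0, 1/3) → index 0
j=1: u_1=23/90 ∈ [0, 1/3) → index 0
j=2: u_2=19/45 ∈ [1/3, 3/5) → index 3
j=3: u_3=53/90 ∈ [1/3, 3/5) → index 3
j=4: u_4=34/45 ∈ [2/3, 1) → index 5
j=5: u_5=83/90 ∈ [2/3, 1) → index 5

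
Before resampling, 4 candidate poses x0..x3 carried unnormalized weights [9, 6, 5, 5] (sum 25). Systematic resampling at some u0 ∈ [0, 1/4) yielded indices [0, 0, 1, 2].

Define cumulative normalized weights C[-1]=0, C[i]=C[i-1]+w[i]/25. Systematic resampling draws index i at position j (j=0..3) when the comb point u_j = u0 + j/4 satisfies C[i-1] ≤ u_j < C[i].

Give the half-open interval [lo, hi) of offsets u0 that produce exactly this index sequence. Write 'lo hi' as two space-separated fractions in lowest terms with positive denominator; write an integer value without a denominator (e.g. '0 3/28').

C = [9/25, 3/5, 4/5, 1]
j=0 picked index 0: u0 ∈ [0, 9/25)
j=1 picked index 0: u0 ∈ [-1/4, 11/100)
j=2 picked index 1: u0 ∈ [-7/50, 1/10)
j=3 picked index 2: u0 ∈ [-3/20, 1/20)
intersection: [0, 1/20)

0 1/20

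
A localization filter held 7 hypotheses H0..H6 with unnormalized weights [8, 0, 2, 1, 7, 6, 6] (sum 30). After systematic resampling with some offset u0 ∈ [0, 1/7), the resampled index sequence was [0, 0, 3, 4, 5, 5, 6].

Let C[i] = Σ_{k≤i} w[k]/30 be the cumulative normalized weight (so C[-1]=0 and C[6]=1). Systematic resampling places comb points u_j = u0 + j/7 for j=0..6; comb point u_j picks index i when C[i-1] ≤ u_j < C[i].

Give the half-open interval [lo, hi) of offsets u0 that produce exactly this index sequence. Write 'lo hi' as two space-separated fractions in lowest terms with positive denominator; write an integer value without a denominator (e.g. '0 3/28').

1/21 17/210

C = [4/15, 4/15, 1/3, 11/30, 3/5, 4/5, 1]
j=0 picked index 0: u0 ∈ [0, 4/15)
j=1 picked index 0: u0 ∈ [-1/7, 13/105)
j=2 picked index 3: u0 ∈ [1/21, 17/210)
j=3 picked index 4: u0 ∈ [-13/210, 6/35)
j=4 picked index 5: u0 ∈ [1/35, 8/35)
j=5 picked index 5: u0 ∈ [-4/35, 3/35)
j=6 picked index 6: u0 ∈ [-2/35, 1/7)
intersection: [1/21, 17/210)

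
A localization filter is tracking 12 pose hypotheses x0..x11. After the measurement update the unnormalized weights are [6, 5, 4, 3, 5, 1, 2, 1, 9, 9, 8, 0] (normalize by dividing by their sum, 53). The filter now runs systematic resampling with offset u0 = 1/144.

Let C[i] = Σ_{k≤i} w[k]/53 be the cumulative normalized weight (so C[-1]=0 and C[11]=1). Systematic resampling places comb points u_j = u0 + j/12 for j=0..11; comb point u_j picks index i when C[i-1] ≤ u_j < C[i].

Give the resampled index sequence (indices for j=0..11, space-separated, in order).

C = [6/53, 11/53, 15/53, 18/53, 23/53, 24/53, 26/53, 27/53, 36/53, 45/53, 1, 1]
j=0: u_0=1/144 ∈ [0, 6/53) → index 0
j=1: u_1=13/144 ∈ [0, 6/53) → index 0
j=2: u_2=25/144 ∈ [6/53, 11/53) → index 1
j=3: u_3=37/144 ∈ [11/53, 15/53) → index 2
j=4: u_4=49/144 ∈ [18/53, 23/53) → index 4
j=5: u_5=61/144 ∈ [18/53, 23/53) → index 4
j=6: u_6=73/144 ∈ [26/53, 27/53) → index 7
j=7: u_7=85/144 ∈ [27/53, 36/53) → index 8
j=8: u_8=97/144 ∈ [27/53, 36/53) → index 8
j=9: u_9=109/144 ∈ [36/53, 45/53) → index 9
j=10: u_10=121/144 ∈ [36/53, 45/53) → index 9
j=11: u_11=133/144 ∈ [45/53, 1) → index 10

0 0 1 2 4 4 7 8 8 9 9 10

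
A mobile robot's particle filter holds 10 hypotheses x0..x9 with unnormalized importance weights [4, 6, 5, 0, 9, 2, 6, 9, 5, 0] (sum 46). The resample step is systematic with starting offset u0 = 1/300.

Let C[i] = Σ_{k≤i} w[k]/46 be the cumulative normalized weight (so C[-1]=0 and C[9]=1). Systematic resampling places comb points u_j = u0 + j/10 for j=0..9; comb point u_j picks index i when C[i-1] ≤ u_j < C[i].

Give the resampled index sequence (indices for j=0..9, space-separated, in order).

0 1 1 2 4 4 6 7 7 8

C = [2/23, 5/23, 15/46, 15/46, 12/23, 13/23, 16/23, 41/46, 1, 1]
j=0: u_0=1/300 ∈ [0, 2/23) → index 0
j=1: u_1=31/300 ∈ [2/23, 5/23) → index 1
j=2: u_2=61/300 ∈ [2/23, 5/23) → index 1
j=3: u_3=91/300 ∈ [5/23, 15/46) → index 2
j=4: u_4=121/300 ∈ [15/46, 12/23) → index 4
j=5: u_5=151/300 ∈ [15/46, 12/23) → index 4
j=6: u_6=181/300 ∈ [13/23, 16/23) → index 6
j=7: u_7=211/300 ∈ [16/23, 41/46) → index 7
j=8: u_8=241/300 ∈ [16/23, 41/46) → index 7
j=9: u_9=271/300 ∈ [41/46, 1) → index 8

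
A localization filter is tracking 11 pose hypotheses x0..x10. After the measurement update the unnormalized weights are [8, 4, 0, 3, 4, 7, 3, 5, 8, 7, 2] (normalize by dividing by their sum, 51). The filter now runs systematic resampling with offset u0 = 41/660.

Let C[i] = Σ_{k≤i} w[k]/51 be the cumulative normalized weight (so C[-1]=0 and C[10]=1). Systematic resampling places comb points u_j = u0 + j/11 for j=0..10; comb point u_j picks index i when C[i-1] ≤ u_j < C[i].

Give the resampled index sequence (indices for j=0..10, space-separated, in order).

C = [8/51, 4/17, 4/17, 5/17, 19/51, 26/51, 29/51, 2/3, 14/17, 49/51, 1]
j=0: u_0=41/660 ∈ [0, 8/51) → index 0
j=1: u_1=101/660 ∈ [0, 8/51) → index 0
j=2: u_2=161/660 ∈ [4/17, 5/17) → index 3
j=3: u_3=221/660 ∈ [5/17, 19/51) → index 4
j=4: u_4=281/660 ∈ [19/51, 26/51) → index 5
j=5: u_5=31/60 ∈ [26/51, 29/51) → index 6
j=6: u_6=401/660 ∈ [29/51, 2/3) → index 7
j=7: u_7=461/660 ∈ [2/3, 14/17) → index 8
j=8: u_8=521/660 ∈ [2/3, 14/17) → index 8
j=9: u_9=581/660 ∈ [14/17, 49/51) → index 9
j=10: u_10=641/660 ∈ [49/51, 1) → index 10

0 0 3 4 5 6 7 8 8 9 10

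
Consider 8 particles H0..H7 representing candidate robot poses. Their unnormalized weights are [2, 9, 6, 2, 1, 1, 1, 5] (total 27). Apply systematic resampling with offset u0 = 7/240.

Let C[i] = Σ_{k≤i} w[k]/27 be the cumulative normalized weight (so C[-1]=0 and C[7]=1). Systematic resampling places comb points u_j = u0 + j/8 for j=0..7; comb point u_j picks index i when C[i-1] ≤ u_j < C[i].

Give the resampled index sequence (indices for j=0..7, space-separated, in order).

0 1 1 1 2 3 6 7

C = [2/27, 11/27, 17/27, 19/27, 20/27, 7/9, 22/27, 1]
j=0: u_0=7/240 ∈ [0, 2/27) → index 0
j=1: u_1=37/240 ∈ [2/27, 11/27) → index 1
j=2: u_2=67/240 ∈ [2/27, 11/27) → index 1
j=3: u_3=97/240 ∈ [2/27, 11/27) → index 1
j=4: u_4=127/240 ∈ [11/27, 17/27) → index 2
j=5: u_5=157/240 ∈ [17/27, 19/27) → index 3
j=6: u_6=187/240 ∈ [7/9, 22/27) → index 6
j=7: u_7=217/240 ∈ [22/27, 1) → index 7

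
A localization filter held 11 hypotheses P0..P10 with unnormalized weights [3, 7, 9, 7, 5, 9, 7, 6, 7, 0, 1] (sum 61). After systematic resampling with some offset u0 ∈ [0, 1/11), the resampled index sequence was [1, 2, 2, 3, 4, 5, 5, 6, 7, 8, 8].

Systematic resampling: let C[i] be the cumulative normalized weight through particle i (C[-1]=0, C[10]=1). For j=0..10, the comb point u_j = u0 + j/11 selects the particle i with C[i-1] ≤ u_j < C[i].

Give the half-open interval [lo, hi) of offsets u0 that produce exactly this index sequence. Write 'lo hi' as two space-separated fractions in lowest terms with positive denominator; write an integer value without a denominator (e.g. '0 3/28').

49/671 50/671

C = [3/61, 10/61, 19/61, 26/61, 31/61, 40/61, 47/61, 53/61, 60/61, 60/61, 1]
j=0 picked index 1: u0 ∈ [3/61, 10/61)
j=1 picked index 2: u0 ∈ [49/671, 148/671)
j=2 picked index 2: u0 ∈ [-12/671, 87/671)
j=3 picked index 3: u0 ∈ [26/671, 103/671)
j=4 picked index 4: u0 ∈ [42/671, 97/671)
j=5 picked index 5: u0 ∈ [36/671, 135/671)
j=6 picked index 5: u0 ∈ [-25/671, 74/671)
j=7 picked index 6: u0 ∈ [13/671, 90/671)
j=8 picked index 7: u0 ∈ [29/671, 95/671)
j=9 picked index 8: u0 ∈ [34/671, 111/671)
j=10 picked index 8: u0 ∈ [-27/671, 50/671)
intersection: [49/671, 50/671)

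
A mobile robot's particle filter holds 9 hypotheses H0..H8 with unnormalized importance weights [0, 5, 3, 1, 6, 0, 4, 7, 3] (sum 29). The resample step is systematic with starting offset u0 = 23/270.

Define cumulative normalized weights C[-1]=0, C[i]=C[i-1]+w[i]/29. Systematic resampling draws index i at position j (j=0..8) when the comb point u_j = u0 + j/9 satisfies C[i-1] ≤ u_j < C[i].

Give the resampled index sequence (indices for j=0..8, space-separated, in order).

1 2 3 4 6 6 7 7 8

C = [0, 5/29, 8/29, 9/29, 15/29, 15/29, 19/29, 26/29, 1]
j=0: u_0=23/270 ∈ [0, 5/29) → index 1
j=1: u_1=53/270 ∈ [5/29, 8/29) → index 2
j=2: u_2=83/270 ∈ [8/29, 9/29) → index 3
j=3: u_3=113/270 ∈ [9/29, 15/29) → index 4
j=4: u_4=143/270 ∈ [15/29, 19/29) → index 6
j=5: u_5=173/270 ∈ [15/29, 19/29) → index 6
j=6: u_6=203/270 ∈ [19/29, 26/29) → index 7
j=7: u_7=233/270 ∈ [19/29, 26/29) → index 7
j=8: u_8=263/270 ∈ [26/29, 1) → index 8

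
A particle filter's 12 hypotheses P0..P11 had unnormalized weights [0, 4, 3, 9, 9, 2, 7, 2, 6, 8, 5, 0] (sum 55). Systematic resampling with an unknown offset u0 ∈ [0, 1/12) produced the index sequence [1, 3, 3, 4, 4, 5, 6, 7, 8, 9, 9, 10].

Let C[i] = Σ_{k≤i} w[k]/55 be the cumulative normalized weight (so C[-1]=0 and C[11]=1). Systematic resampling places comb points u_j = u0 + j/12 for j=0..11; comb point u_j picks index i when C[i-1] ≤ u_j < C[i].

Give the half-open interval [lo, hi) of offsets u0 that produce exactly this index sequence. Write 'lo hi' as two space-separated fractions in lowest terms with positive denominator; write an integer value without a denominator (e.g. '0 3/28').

29/660 47/660

C = [0, 4/55, 7/55, 16/55, 5/11, 27/55, 34/55, 36/55, 42/55, 10/11, 1, 1]
j=0 picked index 1: u0 ∈ [0, 4/55)
j=1 picked index 3: u0 ∈ [29/660, 137/660)
j=2 picked index 3: u0 ∈ [-13/330, 41/330)
j=3 picked index 4: u0 ∈ [9/220, 9/44)
j=4 picked index 4: u0 ∈ [-7/165, 4/33)
j=5 picked index 5: u0 ∈ [5/132, 49/660)
j=6 picked index 6: u0 ∈ [-1/110, 13/110)
j=7 picked index 7: u0 ∈ [23/660, 47/660)
j=8 picked index 8: u0 ∈ [-2/165, 16/165)
j=9 picked index 9: u0 ∈ [3/220, 7/44)
j=10 picked index 9: u0 ∈ [-23/330, 5/66)
j=11 picked index 10: u0 ∈ [-1/132, 1/12)
intersection: [29/660, 47/660)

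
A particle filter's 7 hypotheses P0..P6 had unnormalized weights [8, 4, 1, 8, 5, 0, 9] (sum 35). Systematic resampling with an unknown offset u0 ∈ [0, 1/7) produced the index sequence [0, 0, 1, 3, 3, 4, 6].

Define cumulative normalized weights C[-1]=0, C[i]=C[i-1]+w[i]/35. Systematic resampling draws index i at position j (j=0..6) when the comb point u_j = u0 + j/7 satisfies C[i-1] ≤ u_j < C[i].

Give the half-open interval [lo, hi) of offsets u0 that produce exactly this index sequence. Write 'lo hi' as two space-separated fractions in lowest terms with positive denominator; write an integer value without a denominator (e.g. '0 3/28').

C = [8/35, 12/35, 13/35, 3/5, 26/35, 26/35, 1]
j=0 picked index 0: u0 ∈ [0, 8/35)
j=1 picked index 0: u0 ∈ [-1/7, 3/35)
j=2 picked index 1: u0 ∈ [-2/35, 2/35)
j=3 picked index 3: u0 ∈ [-2/35, 6/35)
j=4 picked index 3: u0 ∈ [-1/5, 1/35)
j=5 picked index 4: u0 ∈ [-4/35, 1/35)
j=6 picked index 6: u0 ∈ [-4/35, 1/7)
intersection: [0, 1/35)

0 1/35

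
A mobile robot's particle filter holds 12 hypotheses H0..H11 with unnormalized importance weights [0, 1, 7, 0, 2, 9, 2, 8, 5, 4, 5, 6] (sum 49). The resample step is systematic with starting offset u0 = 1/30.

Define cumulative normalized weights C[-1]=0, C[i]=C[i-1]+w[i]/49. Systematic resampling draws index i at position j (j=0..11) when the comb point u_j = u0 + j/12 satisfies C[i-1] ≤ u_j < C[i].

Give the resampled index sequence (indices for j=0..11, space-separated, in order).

C = [0, 1/49, 8/49, 8/49, 10/49, 19/49, 3/7, 29/49, 34/49, 38/49, 43/49, 1]
j=0: u_0=1/30 ∈ [1/49, 8/49) → index 2
j=1: u_1=7/60 ∈ [1/49, 8/49) → index 2
j=2: u_2=1/5 ∈ [8/49, 10/49) → index 4
j=3: u_3=17/60 ∈ [10/49, 19/49) → index 5
j=4: u_4=11/30 ∈ [10/49, 19/49) → index 5
j=5: u_5=9/20 ∈ [3/7, 29/49) → index 7
j=6: u_6=8/15 ∈ [3/7, 29/49) → index 7
j=7: u_7=37/60 ∈ [29/49, 34/49) → index 8
j=8: u_8=7/10 ∈ [34/49, 38/49) → index 9
j=9: u_9=47/60 ∈ [38/49, 43/49) → index 10
j=10: u_10=13/15 ∈ [38/49, 43/49) → index 10
j=11: u_11=19/20 ∈ [43/49, 1) → index 11

2 2 4 5 5 7 7 8 9 10 10 11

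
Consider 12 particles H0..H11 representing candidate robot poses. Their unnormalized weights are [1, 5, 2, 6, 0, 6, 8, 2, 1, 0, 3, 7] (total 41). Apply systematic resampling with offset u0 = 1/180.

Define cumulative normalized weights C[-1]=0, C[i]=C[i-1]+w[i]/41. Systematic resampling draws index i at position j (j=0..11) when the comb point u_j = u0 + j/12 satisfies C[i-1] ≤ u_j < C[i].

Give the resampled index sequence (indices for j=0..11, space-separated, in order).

0 1 2 3 3 5 6 6 6 8 11 11

C = [1/41, 6/41, 8/41, 14/41, 14/41, 20/41, 28/41, 30/41, 31/41, 31/41, 34/41, 1]
j=0: u_0=1/180 ∈ [0, 1/41) → index 0
j=1: u_1=4/45 ∈ [1/41, 6/41) → index 1
j=2: u_2=31/180 ∈ [6/41, 8/41) → index 2
j=3: u_3=23/90 ∈ [8/41, 14/41) → index 3
j=4: u_4=61/180 ∈ [8/41, 14/41) → index 3
j=5: u_5=19/45 ∈ [14/41, 20/41) → index 5
j=6: u_6=91/180 ∈ [20/41, 28/41) → index 6
j=7: u_7=53/90 ∈ [20/41, 28/41) → index 6
j=8: u_8=121/180 ∈ [20/41, 28/41) → index 6
j=9: u_9=34/45 ∈ [30/41, 31/41) → index 8
j=10: u_10=151/180 ∈ [34/41, 1) → index 11
j=11: u_11=83/90 ∈ [34/41, 1) → index 11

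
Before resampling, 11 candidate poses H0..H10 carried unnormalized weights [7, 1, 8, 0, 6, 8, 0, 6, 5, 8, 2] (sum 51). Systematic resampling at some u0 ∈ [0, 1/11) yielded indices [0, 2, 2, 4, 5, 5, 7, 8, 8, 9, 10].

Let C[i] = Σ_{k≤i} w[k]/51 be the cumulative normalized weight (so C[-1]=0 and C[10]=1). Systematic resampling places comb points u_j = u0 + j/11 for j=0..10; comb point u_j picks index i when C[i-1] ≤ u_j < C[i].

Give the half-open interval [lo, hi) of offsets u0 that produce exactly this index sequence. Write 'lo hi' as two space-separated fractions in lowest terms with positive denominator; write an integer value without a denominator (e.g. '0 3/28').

13/187 43/561

C = [7/51, 8/51, 16/51, 16/51, 22/51, 10/17, 10/17, 12/17, 41/51, 49/51, 1]
j=0 picked index 0: u0 ∈ [0, 7/51)
j=1 picked index 2: u0 ∈ [37/561, 125/561)
j=2 picked index 2: u0 ∈ [-14/561, 74/561)
j=3 picked index 4: u0 ∈ [23/561, 89/561)
j=4 picked index 5: u0 ∈ [38/561, 42/187)
j=5 picked index 5: u0 ∈ [-13/561, 25/187)
j=6 picked index 7: u0 ∈ [8/187, 30/187)
j=7 picked index 8: u0 ∈ [13/187, 94/561)
j=8 picked index 8: u0 ∈ [-4/187, 43/561)
j=9 picked index 9: u0 ∈ [-8/561, 80/561)
j=10 picked index 10: u0 ∈ [29/561, 1/11)
intersection: [13/187, 43/561)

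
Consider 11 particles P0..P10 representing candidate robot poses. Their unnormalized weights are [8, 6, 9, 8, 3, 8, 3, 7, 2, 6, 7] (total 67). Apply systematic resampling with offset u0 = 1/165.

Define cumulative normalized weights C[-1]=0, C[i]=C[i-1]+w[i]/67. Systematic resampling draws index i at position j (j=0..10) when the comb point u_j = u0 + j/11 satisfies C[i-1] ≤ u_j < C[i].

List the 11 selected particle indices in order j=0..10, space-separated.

C = [8/67, 14/67, 23/67, 31/67, 34/67, 42/67, 45/67, 52/67, 54/67, 60/67, 1]
j=0: u_0=1/165 ∈ [0, 8/67) → index 0
j=1: u_1=16/165 ∈ [0, 8/67) → index 0
j=2: u_2=31/165 ∈ [8/67, 14/67) → index 1
j=3: u_3=46/165 ∈ [14/67, 23/67) → index 2
j=4: u_4=61/165 ∈ [23/67, 31/67) → index 3
j=5: u_5=76/165 ∈ [23/67, 31/67) → index 3
j=6: u_6=91/165 ∈ [34/67, 42/67) → index 5
j=7: u_7=106/165 ∈ [42/67, 45/67) → index 6
j=8: u_8=11/15 ∈ [45/67, 52/67) → index 7
j=9: u_9=136/165 ∈ [54/67, 60/67) → index 9
j=10: u_10=151/165 ∈ [60/67, 1) → index 10

0 0 1 2 3 3 5 6 7 9 10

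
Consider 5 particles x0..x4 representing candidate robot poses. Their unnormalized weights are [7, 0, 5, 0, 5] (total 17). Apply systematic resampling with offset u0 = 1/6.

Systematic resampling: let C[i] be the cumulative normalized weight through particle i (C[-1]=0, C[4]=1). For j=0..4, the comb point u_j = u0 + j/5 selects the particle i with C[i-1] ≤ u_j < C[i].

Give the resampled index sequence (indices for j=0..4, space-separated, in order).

C = [7/17, 7/17, 12/17, 12/17, 1]
j=0: u_0=1/6 ∈ [0, 7/17) → index 0
j=1: u_1=11/30 ∈ [0, 7/17) → index 0
j=2: u_2=17/30 ∈ [7/17, 12/17) → index 2
j=3: u_3=23/30 ∈ [12/17, 1) → index 4
j=4: u_4=29/30 ∈ [12/17, 1) → index 4

0 0 2 4 4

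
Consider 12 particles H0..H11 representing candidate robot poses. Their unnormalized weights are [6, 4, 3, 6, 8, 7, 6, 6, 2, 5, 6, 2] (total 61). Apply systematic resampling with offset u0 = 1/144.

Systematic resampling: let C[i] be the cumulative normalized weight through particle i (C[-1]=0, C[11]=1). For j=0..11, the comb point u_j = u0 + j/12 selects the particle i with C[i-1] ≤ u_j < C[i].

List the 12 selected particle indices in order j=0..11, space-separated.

C = [6/61, 10/61, 13/61, 19/61, 27/61, 34/61, 40/61, 46/61, 48/61, 53/61, 59/61, 1]
j=0: u_0=1/144 ∈ [0, 6/61) → index 0
j=1: u_1=13/144 ∈ [0, 6/61) → index 0
j=2: u_2=25/144 ∈ [10/61, 13/61) → index 2
j=3: u_3=37/144 ∈ [13/61, 19/61) → index 3
j=4: u_4=49/144 ∈ [19/61, 27/61) → index 4
j=5: u_5=61/144 ∈ [19/61, 27/61) → index 4
j=6: u_6=73/144 ∈ [27/61, 34/61) → index 5
j=7: u_7=85/144 ∈ [34/61, 40/61) → index 6
j=8: u_8=97/144 ∈ [40/61, 46/61) → index 7
j=9: u_9=109/144 ∈ [46/61, 48/61) → index 8
j=10: u_10=121/144 ∈ [48/61, 53/61) → index 9
j=11: u_11=133/144 ∈ [53/61, 59/61) → index 10

0 0 2 3 4 4 5 6 7 8 9 10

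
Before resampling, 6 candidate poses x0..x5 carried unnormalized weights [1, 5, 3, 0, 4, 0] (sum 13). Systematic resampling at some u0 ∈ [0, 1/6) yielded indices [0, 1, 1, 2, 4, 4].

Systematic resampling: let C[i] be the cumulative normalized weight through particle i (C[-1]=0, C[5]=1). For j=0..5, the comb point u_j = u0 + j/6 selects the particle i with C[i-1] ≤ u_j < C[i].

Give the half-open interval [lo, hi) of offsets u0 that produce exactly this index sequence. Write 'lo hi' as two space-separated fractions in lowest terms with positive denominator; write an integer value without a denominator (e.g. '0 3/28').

C = [1/13, 6/13, 9/13, 9/13, 1, 1]
j=0 picked index 0: u0 ∈ [0, 1/13)
j=1 picked index 1: u0 ∈ [-7/78, 23/78)
j=2 picked index 1: u0 ∈ [-10/39, 5/39)
j=3 picked index 2: u0 ∈ [-1/26, 5/26)
j=4 picked index 4: u0 ∈ [1/39, 1/3)
j=5 picked index 4: u0 ∈ [-11/78, 1/6)
intersection: [1/39, 1/13)

1/39 1/13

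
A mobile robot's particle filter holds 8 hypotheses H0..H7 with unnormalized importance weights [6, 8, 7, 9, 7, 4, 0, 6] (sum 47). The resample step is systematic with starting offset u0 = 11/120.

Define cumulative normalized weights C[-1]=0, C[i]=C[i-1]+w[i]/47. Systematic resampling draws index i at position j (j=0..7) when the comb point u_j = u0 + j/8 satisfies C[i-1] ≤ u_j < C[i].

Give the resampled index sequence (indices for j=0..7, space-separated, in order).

0 1 2 3 3 4 5 7

C = [6/47, 14/47, 21/47, 30/47, 37/47, 41/47, 41/47, 1]
j=0: u_0=11/120 ∈ [0, 6/47) → index 0
j=1: u_1=13/60 ∈ [6/47, 14/47) → index 1
j=2: u_2=41/120 ∈ [14/47, 21/47) → index 2
j=3: u_3=7/15 ∈ [21/47, 30/47) → index 3
j=4: u_4=71/120 ∈ [21/47, 30/47) → index 3
j=5: u_5=43/60 ∈ [30/47, 37/47) → index 4
j=6: u_6=101/120 ∈ [37/47, 41/47) → index 5
j=7: u_7=29/30 ∈ [41/47, 1) → index 7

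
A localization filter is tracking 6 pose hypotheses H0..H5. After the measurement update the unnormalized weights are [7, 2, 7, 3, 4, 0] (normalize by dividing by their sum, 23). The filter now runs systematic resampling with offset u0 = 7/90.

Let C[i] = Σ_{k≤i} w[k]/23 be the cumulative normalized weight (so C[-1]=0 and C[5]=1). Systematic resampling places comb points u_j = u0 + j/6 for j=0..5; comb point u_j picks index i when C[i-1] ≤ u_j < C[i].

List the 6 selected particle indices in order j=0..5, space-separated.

C = [7/23, 9/23, 16/23, 19/23, 1, 1]
j=0: u_0=7/90 ∈ [0, 7/23) → index 0
j=1: u_1=11/45 ∈ [0, 7/23) → index 0
j=2: u_2=37/90 ∈ [9/23, 16/23) → index 2
j=3: u_3=26/45 ∈ [9/23, 16/23) → index 2
j=4: u_4=67/90 ∈ [16/23, 19/23) → index 3
j=5: u_5=41/45 ∈ [19/23, 1) → index 4

0 0 2 2 3 4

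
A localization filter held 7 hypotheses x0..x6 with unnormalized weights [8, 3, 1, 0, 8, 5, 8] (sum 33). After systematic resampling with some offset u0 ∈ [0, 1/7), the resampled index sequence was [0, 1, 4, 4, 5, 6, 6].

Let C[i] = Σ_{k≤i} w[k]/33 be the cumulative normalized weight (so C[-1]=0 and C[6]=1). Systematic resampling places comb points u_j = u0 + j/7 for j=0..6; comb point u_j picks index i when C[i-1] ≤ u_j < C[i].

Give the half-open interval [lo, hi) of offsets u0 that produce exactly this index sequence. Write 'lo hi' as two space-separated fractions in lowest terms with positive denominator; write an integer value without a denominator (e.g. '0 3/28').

23/231 1/7

C = [8/33, 1/3, 4/11, 4/11, 20/33, 25/33, 1]
j=0 picked index 0: u0 ∈ [0, 8/33)
j=1 picked index 1: u0 ∈ [23/231, 4/21)
j=2 picked index 4: u0 ∈ [6/77, 74/231)
j=3 picked index 4: u0 ∈ [-5/77, 41/231)
j=4 picked index 5: u0 ∈ [8/231, 43/231)
j=5 picked index 6: u0 ∈ [10/231, 2/7)
j=6 picked index 6: u0 ∈ [-23/231, 1/7)
intersection: [23/231, 1/7)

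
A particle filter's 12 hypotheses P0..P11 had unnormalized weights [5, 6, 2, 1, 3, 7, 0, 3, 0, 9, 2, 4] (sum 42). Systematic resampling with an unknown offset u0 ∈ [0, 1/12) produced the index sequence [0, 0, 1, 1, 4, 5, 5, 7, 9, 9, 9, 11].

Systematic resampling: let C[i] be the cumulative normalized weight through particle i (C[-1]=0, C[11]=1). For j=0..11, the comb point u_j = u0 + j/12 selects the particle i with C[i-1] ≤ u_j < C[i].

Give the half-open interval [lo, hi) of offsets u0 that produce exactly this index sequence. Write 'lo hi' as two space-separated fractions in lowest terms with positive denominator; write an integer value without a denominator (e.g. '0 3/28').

C = [5/42, 11/42, 13/42, 1/3, 17/42, 4/7, 4/7, 9/14, 9/14, 6/7, 19/21, 1]
j=0 picked index 0: u0 ∈ [0, 5/42)
j=1 picked index 0: u0 ∈ [-1/12, 1/28)
j=2 picked index 1: u0 ∈ [-1/21, 2/21)
j=3 picked index 1: u0 ∈ [-11/84, 1/84)
j=4 picked index 4: u0 ∈ [0, 1/14)
j=5 picked index 5: u0 ∈ [-1/84, 13/84)
j=6 picked index 5: u0 ∈ [-2/21, 1/14)
j=7 picked index 7: u0 ∈ [-1/84, 5/84)
j=8 picked index 9: u0 ∈ [-1/42, 4/21)
j=9 picked index 9: u0 ∈ [-3/28, 3/28)
j=10 picked index 9: u0 ∈ [-4/21, 1/42)
j=11 picked index 11: u0 ∈ [-1/84, 1/12)
intersection: [0, 1/84)

0 1/84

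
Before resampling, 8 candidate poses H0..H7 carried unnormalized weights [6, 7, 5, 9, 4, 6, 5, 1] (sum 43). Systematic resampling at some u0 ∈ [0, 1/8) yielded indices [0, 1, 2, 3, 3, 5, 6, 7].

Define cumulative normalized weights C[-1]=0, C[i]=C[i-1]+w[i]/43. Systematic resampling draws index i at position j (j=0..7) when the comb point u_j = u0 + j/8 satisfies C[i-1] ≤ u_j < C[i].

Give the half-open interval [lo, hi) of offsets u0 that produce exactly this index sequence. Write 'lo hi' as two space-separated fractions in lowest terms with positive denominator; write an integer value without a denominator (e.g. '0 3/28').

19/172 1/8

C = [6/43, 13/43, 18/43, 27/43, 31/43, 37/43, 42/43, 1]
j=0 picked index 0: u0 ∈ [0, 6/43)
j=1 picked index 1: u0 ∈ [5/344, 61/344)
j=2 picked index 2: u0 ∈ [9/172, 29/172)
j=3 picked index 3: u0 ∈ [15/344, 87/344)
j=4 picked index 3: u0 ∈ [-7/86, 11/86)
j=5 picked index 5: u0 ∈ [33/344, 81/344)
j=6 picked index 6: u0 ∈ [19/172, 39/172)
j=7 picked index 7: u0 ∈ [35/344, 1/8)
intersection: [19/172, 1/8)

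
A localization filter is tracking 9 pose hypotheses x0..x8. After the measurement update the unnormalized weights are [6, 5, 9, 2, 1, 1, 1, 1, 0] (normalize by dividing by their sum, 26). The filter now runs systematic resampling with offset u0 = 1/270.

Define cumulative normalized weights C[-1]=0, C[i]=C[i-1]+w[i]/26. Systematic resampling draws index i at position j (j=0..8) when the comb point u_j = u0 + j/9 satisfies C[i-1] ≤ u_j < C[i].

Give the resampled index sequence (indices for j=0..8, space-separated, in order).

C = [3/13, 11/26, 10/13, 11/13, 23/26, 12/13, 25/26, 1, 1]
j=0: u_0=1/270 ∈ [0, 3/13) → index 0
j=1: u_1=31/270 ∈ [0, 3/13) → index 0
j=2: u_2=61/270 ∈ [0, 3/13) → index 0
j=3: u_3=91/270 ∈ [3/13, 11/26) → index 1
j=4: u_4=121/270 ∈ [11/26, 10/13) → index 2
j=5: u_5=151/270 ∈ [11/26, 10/13) → index 2
j=6: u_6=181/270 ∈ [11/26, 10/13) → index 2
j=7: u_7=211/270 ∈ [10/13, 11/13) → index 3
j=8: u_8=241/270 ∈ [23/26, 12/13) → index 5

0 0 0 1 2 2 2 3 5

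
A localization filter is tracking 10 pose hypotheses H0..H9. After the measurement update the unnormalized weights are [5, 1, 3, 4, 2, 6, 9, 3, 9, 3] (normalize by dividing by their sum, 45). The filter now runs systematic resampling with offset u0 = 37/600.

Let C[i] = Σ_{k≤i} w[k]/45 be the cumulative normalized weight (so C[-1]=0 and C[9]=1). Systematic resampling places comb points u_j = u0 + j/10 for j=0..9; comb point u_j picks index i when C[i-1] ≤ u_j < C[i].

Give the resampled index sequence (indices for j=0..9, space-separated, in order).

C = [1/9, 2/15, 1/5, 13/45, 1/3, 7/15, 2/3, 11/15, 14/15, 1]
j=0: u_0=37/600 ∈ [0, 1/9) → index 0
j=1: u_1=97/600 ∈ [2/15, 1/5) → index 2
j=2: u_2=157/600 ∈ [1/5, 13/45) → index 3
j=3: u_3=217/600 ∈ [1/3, 7/15) → index 5
j=4: u_4=277/600 ∈ [1/3, 7/15) → index 5
j=5: u_5=337/600 ∈ [7/15, 2/3) → index 6
j=6: u_6=397/600 ∈ [7/15, 2/3) → index 6
j=7: u_7=457/600 ∈ [11/15, 14/15) → index 8
j=8: u_8=517/600 ∈ [11/15, 14/15) → index 8
j=9: u_9=577/600 ∈ [14/15, 1) → index 9

0 2 3 5 5 6 6 8 8 9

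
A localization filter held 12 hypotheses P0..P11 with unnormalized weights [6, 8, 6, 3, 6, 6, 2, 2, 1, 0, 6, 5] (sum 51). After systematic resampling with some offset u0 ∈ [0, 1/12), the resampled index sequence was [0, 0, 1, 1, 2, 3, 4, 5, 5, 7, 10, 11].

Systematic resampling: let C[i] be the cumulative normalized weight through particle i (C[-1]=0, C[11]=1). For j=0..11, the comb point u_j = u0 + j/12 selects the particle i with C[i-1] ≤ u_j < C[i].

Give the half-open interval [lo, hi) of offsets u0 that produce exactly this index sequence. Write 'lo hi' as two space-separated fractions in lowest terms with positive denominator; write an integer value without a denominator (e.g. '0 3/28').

C = [2/17, 14/51, 20/51, 23/51, 29/51, 35/51, 37/51, 13/17, 40/51, 40/51, 46/51, 1]
j=0 picked index 0: u0 ∈ [0, 2/17)
j=1 picked index 0: u0 ∈ [-1/12, 7/204)
j=2 picked index 1: u0 ∈ [-5/102, 11/102)
j=3 picked index 1: u0 ∈ [-9/68, 5/204)
j=4 picked index 2: u0 ∈ [-1/17, 1/17)
j=5 picked index 3: u0 ∈ [-5/204, 7/204)
j=6 picked index 4: u0 ∈ [-5/102, 7/102)
j=7 picked index 5: u0 ∈ [-1/68, 7/68)
j=8 picked index 5: u0 ∈ [-5/51, 1/51)
j=9 picked index 7: u0 ∈ [-5/204, 1/68)
j=10 picked index 10: u0 ∈ [-5/102, 7/102)
j=11 picked index 11: u0 ∈ [-1/68, 1/12)
intersection: [0, 1/68)

0 1/68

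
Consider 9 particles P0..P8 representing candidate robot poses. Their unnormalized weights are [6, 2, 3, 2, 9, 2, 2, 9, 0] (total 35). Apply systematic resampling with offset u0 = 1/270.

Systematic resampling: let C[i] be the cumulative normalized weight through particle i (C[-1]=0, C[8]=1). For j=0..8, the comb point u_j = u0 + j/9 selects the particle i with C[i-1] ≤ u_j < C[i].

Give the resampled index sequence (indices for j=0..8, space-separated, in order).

C = [6/35, 8/35, 11/35, 13/35, 22/35, 24/35, 26/35, 1, 1]
j=0: u_0=1/270 ∈ [0, 6/35) → index 0
j=1: u_1=31/270 ∈ [0, 6/35) → index 0
j=2: u_2=61/270 ∈ [6/35, 8/35) → index 1
j=3: u_3=91/270 ∈ [11/35, 13/35) → index 3
j=4: u_4=121/270 ∈ [13/35, 22/35) → index 4
j=5: u_5=151/270 ∈ [13/35, 22/35) → index 4
j=6: u_6=181/270 ∈ [22/35, 24/35) → index 5
j=7: u_7=211/270 ∈ [26/35, 1) → index 7
j=8: u_8=241/270 ∈ [26/35, 1) → index 7

0 0 1 3 4 4 5 7 7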